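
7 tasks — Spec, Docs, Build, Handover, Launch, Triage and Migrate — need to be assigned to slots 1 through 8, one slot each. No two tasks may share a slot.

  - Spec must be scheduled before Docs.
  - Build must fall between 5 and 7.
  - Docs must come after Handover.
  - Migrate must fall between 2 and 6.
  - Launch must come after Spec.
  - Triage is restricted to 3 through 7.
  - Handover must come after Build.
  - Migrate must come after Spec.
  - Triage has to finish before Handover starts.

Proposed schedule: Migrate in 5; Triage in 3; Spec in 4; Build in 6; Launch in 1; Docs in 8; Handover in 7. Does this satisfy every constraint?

Handover must come after Build — holds.
No two tasks may share a slot — holds.
Launch must come after Spec — violated.
Build must fall between 5 and 7 — holds.
Migrate must fall between 2 and 6 — holds.
Migrate must come after Spec — holds.
Spec must be scheduled before Docs — holds.
Triage is restricted to 3 through 7 — holds.
Triage has to finish before Handover starts — holds.
Docs must come after Handover — holds.

Invalid. Launch must come after Spec.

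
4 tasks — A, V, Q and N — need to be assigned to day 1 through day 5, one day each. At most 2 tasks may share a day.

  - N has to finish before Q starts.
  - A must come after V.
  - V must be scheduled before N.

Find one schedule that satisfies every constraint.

V -> day 1, Q -> day 3, A -> day 2, N -> day 2

Checking: N(day 2) before Q(day 3); V(day 1) before N(day 2); V(day 1) before A(day 2); max 2 per day (cap 2).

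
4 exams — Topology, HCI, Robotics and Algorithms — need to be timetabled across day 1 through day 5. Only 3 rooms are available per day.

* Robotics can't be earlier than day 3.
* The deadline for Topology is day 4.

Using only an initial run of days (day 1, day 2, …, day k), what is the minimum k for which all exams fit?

With at most 3 per day and 4 exams, at least 2 days are needed.
Robotics can't be placed before day 3, so the schedule must run through at least day 3.
3 works (last occupied day: day 3): for example Topology=day 1; Robotics=day 3; HCI=day 1; Algorithms=day 1.

3 days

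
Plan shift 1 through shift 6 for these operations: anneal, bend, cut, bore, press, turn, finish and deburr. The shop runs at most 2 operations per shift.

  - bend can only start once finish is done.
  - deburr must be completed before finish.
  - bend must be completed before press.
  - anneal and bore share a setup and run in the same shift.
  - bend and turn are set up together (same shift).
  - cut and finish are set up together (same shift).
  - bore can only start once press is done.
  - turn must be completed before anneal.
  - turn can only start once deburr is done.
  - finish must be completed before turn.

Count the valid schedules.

6

Splitting on anneal: it can be shift 5 (1), shift 6 (5). Listing each branch's schedules as (bend, cut, bore, press, turn, finish, deburr) by shift number:
anneal=shift 5: (3,2,5,4,3,2,1) — 1.
anneal=shift 6: (3,2,6,4,3,2,1) (3,2,6,5,3,2,1) (4,2,6,5,4,2,1) (4,3,6,5,4,3,1) (4,3,6,5,4,3,2) — 5.
Summing: 1 + 5 = 6.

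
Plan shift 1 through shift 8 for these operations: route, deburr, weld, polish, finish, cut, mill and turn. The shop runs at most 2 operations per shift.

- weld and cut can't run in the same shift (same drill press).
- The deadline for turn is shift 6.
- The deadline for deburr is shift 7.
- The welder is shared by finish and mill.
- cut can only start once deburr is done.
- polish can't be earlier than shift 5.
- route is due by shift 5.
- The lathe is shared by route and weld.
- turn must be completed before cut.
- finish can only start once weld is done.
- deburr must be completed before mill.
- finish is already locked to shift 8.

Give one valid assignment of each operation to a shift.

finish in shift 8, route in shift 1, deburr in shift 2, weld in shift 2, polish in shift 5, cut in shift 3, turn in shift 1, mill in shift 3

Checking: deburr(shift 2) before cut(shift 3); weld(shift 2) before finish(shift 8); turn(shift 1) before cut(shift 3); deburr(shift 2) before mill(shift 3); finish(shift 8) != mill(shift 3); weld(shift 2) != cut(shift 3); route(shift 1) != weld(shift 2); deburr=shift 2 in [shift 1,shift 7]; polish=shift 5 in [shift 5,shift 8]; turn=shift 1 in [shift 1,shift 6]; route=shift 1 in [shift 1,shift 5]; finish=shift 8 in [shift 8,shift 8]; max 2 per shift (cap 2).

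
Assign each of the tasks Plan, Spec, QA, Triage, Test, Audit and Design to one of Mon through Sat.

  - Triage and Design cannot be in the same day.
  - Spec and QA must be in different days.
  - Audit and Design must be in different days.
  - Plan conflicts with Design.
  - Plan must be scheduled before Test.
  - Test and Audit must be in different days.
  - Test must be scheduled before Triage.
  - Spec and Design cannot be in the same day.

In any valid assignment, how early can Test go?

Precedence pushes Test to at least Tue; downstream work caps Test at Fri.
Test at Tue is achievable: Triage in Wed, Design in Tue, Spec in Mon, Audit in Mon, QA in Tue, Test in Tue, Plan in Mon.

Tue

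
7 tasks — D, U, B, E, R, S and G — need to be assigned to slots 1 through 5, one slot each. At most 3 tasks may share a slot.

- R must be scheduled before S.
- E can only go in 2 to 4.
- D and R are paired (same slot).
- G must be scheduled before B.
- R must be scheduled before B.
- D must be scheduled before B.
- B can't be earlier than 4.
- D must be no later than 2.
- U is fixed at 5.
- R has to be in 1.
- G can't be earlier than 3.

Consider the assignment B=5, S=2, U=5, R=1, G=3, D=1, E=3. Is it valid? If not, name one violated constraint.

Yes, all constraints hold

B can't be earlier than 4 — holds.
G must be scheduled before B — holds.
U is fixed at 5 — holds.
E can only go in 2 to 4 — holds.
D must be scheduled before B — holds.
At most 3 tasks may share a slot — holds.
D and R are paired (same slot) — holds.
D must be no later than 2 — holds.
R has to be in 1 — holds.
G can't be earlier than 3 — holds.
R must be scheduled before S — holds.
R must be scheduled before B — holds.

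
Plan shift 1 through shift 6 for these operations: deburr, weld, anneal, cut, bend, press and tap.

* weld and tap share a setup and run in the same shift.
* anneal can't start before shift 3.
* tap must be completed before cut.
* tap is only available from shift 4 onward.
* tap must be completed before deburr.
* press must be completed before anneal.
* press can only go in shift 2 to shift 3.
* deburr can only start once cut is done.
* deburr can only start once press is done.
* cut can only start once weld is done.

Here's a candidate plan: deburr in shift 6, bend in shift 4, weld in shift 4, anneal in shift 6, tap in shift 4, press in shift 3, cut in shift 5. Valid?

tap must be completed before cut — holds.
press must be completed before anneal — holds.
tap is only available from shift 4 onward — holds.
deburr can only start once press is done — holds.
cut can only start once weld is done — holds.
press can only go in shift 2 to shift 3 — holds.
anneal can't start before shift 3 — holds.
deburr can only start once cut is done — holds.
tap must be completed before deburr — holds.
weld and tap share a setup and run in the same shift — holds.

Yes, all constraints hold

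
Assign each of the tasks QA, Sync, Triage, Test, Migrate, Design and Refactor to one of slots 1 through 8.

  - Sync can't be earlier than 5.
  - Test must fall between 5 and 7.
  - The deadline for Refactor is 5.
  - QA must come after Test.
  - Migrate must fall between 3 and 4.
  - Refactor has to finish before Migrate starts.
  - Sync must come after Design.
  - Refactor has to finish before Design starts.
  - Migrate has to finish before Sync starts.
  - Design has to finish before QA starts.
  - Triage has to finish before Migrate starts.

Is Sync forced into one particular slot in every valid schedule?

No

Sync can be 5 (e.g. Migrate in 3; Refactor in 1; Test in 5; Sync in 5; Design in 2; Triage in 1; QA in 6) or 6 (e.g. Migrate=3, QA=6, Refactor=1, Sync=6, Design=2, Test=5, Triage=1).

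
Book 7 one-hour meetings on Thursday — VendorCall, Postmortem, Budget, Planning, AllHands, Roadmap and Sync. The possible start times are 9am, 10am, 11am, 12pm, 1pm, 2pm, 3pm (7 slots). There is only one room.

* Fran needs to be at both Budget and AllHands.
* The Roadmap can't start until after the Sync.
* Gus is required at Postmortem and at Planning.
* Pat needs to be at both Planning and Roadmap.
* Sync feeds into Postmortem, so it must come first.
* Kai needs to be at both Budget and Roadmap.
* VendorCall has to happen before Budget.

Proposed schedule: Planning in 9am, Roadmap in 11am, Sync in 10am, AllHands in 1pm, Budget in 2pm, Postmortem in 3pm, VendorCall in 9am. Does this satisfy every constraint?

Fran needs to be at both Budget and AllHands — holds.
Sync feeds into Postmortem, so it must come first — holds.
The Roadmap can't start until after the Sync — holds.
There is only one room — violated.
VendorCall has to happen before Budget — holds.
Gus is required at Postmortem and at Planning — holds.
Pat needs to be at both Planning and Roadmap — holds.
Kai needs to be at both Budget and Roadmap — holds.

No — it violates: There is only one room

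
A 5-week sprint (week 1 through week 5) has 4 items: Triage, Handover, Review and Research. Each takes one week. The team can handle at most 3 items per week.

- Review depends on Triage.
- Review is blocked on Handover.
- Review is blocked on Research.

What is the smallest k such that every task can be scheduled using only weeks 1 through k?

The precedence chain requires at least 2 distinct weeks.
With at most 3 per week and 4 tasks, at least 2 weeks are needed.
2 works (last occupied week: week 2): for example Handover -> week 1, Triage -> week 1, Research -> week 1, Review -> week 2.

2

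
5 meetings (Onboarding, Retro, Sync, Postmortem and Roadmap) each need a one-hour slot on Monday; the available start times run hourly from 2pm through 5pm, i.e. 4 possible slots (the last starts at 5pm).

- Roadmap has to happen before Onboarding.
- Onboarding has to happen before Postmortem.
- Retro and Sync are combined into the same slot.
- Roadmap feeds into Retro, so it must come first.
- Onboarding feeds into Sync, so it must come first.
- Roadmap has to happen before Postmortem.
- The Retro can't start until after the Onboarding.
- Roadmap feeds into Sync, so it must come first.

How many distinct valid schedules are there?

Splitting on Onboarding: it can be 3pm (4), 4pm (2). Listing each branch's schedules as (Retro, Sync, Postmortem, Roadmap):
Onboarding=3pm: (4pm,4pm,4pm,2pm) (4pm,4pm,5pm,2pm) (5pm,5pm,4pm,2pm) (5pm,5pm,5pm,2pm) — 4.
Onboarding=4pm: (5pm,5pm,5pm,2pm) (5pm,5pm,5pm,3pm) — 2.
Summing: 4 + 2 = 6.

6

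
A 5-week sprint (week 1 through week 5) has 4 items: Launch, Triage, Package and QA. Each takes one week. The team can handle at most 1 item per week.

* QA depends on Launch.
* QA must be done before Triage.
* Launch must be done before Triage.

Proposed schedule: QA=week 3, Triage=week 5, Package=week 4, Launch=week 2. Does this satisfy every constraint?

Valid

The team can handle at most 1 item per week — holds.
QA must be done before Triage — holds.
QA depends on Launch — holds.
Launch must be done before Triage — holds.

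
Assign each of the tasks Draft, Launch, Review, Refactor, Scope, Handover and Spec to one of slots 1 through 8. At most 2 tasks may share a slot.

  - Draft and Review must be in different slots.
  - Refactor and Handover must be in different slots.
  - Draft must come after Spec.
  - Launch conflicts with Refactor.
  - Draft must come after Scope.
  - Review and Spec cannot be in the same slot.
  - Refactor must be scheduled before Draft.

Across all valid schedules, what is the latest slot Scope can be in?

Downstream work caps Scope at 7.
Scope at 7 is achievable: Spec -> 1, Handover -> 3, Launch -> 2, Review -> 2, Draft -> 8, Scope -> 7, Refactor -> 1.

7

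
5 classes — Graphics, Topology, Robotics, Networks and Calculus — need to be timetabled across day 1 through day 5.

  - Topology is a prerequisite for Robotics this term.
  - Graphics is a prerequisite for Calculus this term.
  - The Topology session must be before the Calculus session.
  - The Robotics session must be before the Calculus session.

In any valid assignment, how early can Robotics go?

Precedence pushes Robotics to at least day 2; downstream work caps Robotics at day 4.
Robotics at day 2 is achievable: Graphics -> day 1, Calculus -> day 3, Topology -> day 1, Networks -> day 1, Robotics -> day 2.

day 2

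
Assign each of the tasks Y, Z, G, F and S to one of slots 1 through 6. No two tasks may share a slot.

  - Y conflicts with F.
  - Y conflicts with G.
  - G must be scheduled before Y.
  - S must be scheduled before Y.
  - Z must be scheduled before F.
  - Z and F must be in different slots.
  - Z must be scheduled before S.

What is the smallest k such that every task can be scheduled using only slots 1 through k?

5

The precedence chain requires at least 3 distinct slots.
With at most 1 per slot and 5 tasks, at least 5 slots are needed.
5 works (last occupied slot: 5): for example Z -> 1, G -> 3, S -> 2, Y -> 4, F -> 5.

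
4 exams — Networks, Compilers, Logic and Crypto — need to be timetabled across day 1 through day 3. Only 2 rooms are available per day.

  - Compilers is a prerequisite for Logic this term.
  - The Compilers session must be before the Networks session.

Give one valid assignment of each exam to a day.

Crypto=day 1, Networks=day 2, Logic=day 2, Compilers=day 1

Checking: Compilers(day 1) before Networks(day 2); Compilers(day 1) before Logic(day 2); max 2 per day (cap 2).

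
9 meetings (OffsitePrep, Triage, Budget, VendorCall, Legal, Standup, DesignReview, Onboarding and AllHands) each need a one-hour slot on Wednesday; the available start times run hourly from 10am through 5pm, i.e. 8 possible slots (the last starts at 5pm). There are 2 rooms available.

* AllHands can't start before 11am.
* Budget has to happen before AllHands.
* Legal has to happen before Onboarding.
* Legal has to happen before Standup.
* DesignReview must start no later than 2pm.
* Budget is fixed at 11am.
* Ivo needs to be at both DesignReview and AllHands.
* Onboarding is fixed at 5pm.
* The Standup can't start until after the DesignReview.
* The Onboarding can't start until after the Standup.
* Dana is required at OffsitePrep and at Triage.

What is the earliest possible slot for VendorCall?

VendorCall at 10am is achievable: Budget=11am, Triage=2pm, Standup=12pm, AllHands=12pm, OffsitePrep=1pm, VendorCall=10am, Legal=11am, DesignReview=10am, Onboarding=5pm.

10am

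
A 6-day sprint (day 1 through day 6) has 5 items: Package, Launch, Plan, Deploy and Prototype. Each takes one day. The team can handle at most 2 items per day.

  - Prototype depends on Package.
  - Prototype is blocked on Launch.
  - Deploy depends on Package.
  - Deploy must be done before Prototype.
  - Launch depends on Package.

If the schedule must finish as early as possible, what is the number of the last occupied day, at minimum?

day 3

The precedence chain requires at least 3 distinct days.
With at most 2 per day and 5 work items, at least 3 days are needed.
3 works (last occupied day: day 3): for example Package=day 1, Launch=day 2, Deploy=day 2, Plan=day 1, Prototype=day 3.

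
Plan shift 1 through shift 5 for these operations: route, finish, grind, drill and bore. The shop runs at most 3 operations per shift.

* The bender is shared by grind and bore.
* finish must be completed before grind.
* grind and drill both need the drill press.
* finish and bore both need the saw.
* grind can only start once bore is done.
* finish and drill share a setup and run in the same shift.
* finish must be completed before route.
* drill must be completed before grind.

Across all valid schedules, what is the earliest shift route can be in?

shift 2

Precedence pushes route to at least shift 2.
route at shift 2 is achievable: bore -> shift 2; drill -> shift 1; finish -> shift 1; route -> shift 2; grind -> shift 3.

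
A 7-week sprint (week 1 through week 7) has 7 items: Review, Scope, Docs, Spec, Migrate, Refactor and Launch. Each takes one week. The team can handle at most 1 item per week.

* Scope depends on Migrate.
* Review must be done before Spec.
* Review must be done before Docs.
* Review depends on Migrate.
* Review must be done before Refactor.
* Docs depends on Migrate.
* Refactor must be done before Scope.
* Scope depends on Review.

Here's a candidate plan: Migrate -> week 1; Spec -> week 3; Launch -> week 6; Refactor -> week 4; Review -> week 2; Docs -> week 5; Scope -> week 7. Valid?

Review must be done before Refactor — holds.
Review must be done before Docs — holds.
Refactor must be done before Scope — holds.
The team can handle at most 1 item per week — holds.
Scope depends on Review — holds.
Review depends on Migrate — holds.
Scope depends on Migrate — holds.
Review must be done before Spec — holds.
Docs depends on Migrate — holds.

Valid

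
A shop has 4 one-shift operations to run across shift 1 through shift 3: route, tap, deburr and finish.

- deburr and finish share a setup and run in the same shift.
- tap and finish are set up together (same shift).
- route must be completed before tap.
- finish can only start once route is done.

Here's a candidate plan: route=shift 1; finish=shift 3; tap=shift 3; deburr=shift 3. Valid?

Valid

route must be completed before tap — holds.
finish can only start once route is done — holds.
deburr and finish share a setup and run in the same shift — holds.
tap and finish are set up together (same shift) — holds.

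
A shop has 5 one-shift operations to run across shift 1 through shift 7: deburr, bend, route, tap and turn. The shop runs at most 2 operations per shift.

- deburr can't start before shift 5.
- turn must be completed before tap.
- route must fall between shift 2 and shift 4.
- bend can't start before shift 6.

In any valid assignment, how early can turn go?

Downstream work caps turn at shift 6.
turn at shift 1 is achievable: bend=shift 6; turn=shift 1; route=shift 2; tap=shift 2; deburr=shift 5.

shift 1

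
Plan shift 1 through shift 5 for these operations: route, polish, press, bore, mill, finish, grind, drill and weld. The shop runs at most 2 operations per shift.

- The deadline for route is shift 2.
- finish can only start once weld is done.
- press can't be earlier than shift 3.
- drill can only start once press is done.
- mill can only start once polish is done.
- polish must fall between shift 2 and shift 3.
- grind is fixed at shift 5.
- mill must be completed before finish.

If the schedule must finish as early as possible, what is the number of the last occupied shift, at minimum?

The precedence chain requires at least 3 distinct shifts.
With at most 2 per shift and 9 operations, at least 5 shifts are needed.
grind can't be placed before shift 5, so the schedule must run through at least shift 5.
5 works (last occupied shift: shift 5): for example route in shift 1, weld in shift 1, polish in shift 2, press in shift 3, mill in shift 3, grind in shift 5, bore in shift 2, finish in shift 4, drill in shift 4.

shift 5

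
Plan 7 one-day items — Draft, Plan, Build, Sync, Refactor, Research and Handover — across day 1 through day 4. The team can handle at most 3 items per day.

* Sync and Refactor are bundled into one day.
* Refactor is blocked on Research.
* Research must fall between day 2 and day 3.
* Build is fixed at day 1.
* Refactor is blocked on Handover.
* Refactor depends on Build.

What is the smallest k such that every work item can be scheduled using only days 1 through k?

3 days

The precedence chain requires at least 2 distinct days.
With at most 3 per day and 7 work items, at least 3 days are needed.
Propagating the time windows through the other constraints, Sync can't land before day 3, so the schedule must run through at least day 3.
3 works (last occupied day: day 3): for example Research -> day 2, Draft -> day 1, Build -> day 1, Handover -> day 1, Sync -> day 3, Plan -> day 2, Refactor -> day 3.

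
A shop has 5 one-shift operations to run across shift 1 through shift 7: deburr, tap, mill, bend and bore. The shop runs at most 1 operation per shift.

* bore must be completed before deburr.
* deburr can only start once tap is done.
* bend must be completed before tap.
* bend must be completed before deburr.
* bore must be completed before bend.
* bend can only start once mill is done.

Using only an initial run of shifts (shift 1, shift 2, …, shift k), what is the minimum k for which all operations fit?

5

The precedence chain requires at least 4 distinct shifts.
With at most 1 per shift and 5 operations, at least 5 shifts are needed.
5 works (last occupied shift: shift 5): for example bend=shift 3, mill=shift 2, bore=shift 1, tap=shift 4, deburr=shift 5.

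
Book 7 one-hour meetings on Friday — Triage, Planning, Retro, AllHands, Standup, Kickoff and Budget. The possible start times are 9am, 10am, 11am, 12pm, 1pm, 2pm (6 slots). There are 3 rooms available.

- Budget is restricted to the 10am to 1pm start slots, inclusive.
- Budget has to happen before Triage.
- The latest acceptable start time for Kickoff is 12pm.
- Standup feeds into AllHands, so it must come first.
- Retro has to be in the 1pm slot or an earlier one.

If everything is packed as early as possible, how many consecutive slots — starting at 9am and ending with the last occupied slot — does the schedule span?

The precedence chain requires at least 2 distinct slots.
With at most 3 per slot and 7 meetings, at least 3 slots are needed.
Propagating the time windows through the other constraints, Triage can't land before 11am — that is slot 3 counting from 9am — so the schedule must run through at least 3 slots.
3 works (last occupied slot: 11am): for example Triage -> 11am, Retro -> 9am, Kickoff -> 10am, AllHands -> 10am, Standup -> 9am, Budget -> 10am, Planning -> 9am.

3 slots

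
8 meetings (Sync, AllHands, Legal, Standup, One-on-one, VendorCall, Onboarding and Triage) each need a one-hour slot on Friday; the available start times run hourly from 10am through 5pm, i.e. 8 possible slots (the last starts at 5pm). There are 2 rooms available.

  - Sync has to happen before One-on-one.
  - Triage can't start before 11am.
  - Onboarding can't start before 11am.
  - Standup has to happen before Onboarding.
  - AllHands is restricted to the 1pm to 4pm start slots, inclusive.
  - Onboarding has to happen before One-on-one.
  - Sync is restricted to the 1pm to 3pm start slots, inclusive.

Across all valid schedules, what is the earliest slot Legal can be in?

10am

Legal at 10am is achievable: Triage=11am; AllHands=1pm; Onboarding=11am; Sync=1pm; Legal=10am; One-on-one=2pm; Standup=10am; VendorCall=12pm.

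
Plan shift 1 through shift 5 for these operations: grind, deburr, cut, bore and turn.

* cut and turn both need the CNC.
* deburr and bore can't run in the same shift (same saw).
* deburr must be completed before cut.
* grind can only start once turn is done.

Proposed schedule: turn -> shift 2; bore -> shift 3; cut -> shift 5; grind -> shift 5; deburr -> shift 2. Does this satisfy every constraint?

Yes, all constraints hold

cut and turn both need the CNC — holds.
deburr must be completed before cut — holds.
grind can only start once turn is done — holds.
deburr and bore can't run in the same shift (same saw) — holds.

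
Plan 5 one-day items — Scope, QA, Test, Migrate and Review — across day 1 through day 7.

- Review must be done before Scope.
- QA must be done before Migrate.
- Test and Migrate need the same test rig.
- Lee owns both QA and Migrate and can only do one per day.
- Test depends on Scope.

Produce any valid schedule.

Review in day 1; Test in day 3; Scope in day 2; QA in day 1; Migrate in day 2

Checking: Scope(day 2) before Test(day 3); Review(day 1) before Scope(day 2); QA(day 1) before Migrate(day 2); Test(day 3) != Migrate(day 2); QA(day 1) != Migrate(day 2).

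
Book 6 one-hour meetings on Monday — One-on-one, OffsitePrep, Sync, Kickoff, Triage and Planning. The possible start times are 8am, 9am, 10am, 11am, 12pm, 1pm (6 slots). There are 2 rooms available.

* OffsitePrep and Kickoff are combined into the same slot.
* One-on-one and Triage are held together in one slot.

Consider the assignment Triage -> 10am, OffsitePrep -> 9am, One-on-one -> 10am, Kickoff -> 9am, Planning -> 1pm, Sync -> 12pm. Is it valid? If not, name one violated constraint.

One-on-one and Triage are held together in one slot — holds.
OffsitePrep and Kickoff are combined into the same slot — holds.
There are 2 rooms available — holds.

Yes, all constraints hold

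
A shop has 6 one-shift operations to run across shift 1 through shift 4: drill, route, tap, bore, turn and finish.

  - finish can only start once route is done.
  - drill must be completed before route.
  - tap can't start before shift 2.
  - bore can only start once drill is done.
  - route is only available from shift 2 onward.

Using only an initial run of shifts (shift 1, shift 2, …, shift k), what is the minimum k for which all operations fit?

3

The precedence chain requires at least 3 distinct shifts.
3 works (last occupied shift: shift 3): for example tap=shift 2; turn=shift 1; finish=shift 3; bore=shift 2; drill=shift 1; route=shift 2.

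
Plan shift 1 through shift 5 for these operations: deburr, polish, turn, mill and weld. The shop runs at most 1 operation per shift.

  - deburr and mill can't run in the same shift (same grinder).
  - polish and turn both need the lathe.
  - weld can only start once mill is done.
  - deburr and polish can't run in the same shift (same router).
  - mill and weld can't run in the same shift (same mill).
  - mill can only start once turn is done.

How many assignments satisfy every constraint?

Splitting on deburr: it can be shift 1 (4), shift 2 (4), shift 3 (4), shift 4 (4), shift 5 (4). Listing each branch's schedules as (polish, turn, mill, weld) by shift number:
deburr=shift 1: (2,3,4,5) (3,2,4,5) (4,2,3,5) (5,2,3,4) — 4.
deburr=shift 2: (1,3,4,5) (3,1,4,5) (4,1,3,5) (5,1,3,4) — 4.
deburr=shift 3: (1,2,4,5) (2,1,4,5) (4,1,2,5) (5,1,2,4) — 4.
deburr=shift 4: (1,2,3,5) (2,1,3,5) (3,1,2,5) (5,1,2,3) — 4.
deburr=shift 5: (1,2,3,4) (2,1,3,4) (3,1,2,4) (4,1,2,3) — 4.
Summing: 4 + 4 + 4 + 4 + 4 = 20.

20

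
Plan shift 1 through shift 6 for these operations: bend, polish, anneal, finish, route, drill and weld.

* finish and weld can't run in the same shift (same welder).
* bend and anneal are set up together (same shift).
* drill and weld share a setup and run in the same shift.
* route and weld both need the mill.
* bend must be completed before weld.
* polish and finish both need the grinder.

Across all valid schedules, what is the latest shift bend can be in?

Downstream work caps bend at shift 5.
bend at shift 5 is achievable: finish=shift 2, route=shift 1, weld=shift 6, drill=shift 6, anneal=shift 5, polish=shift 1, bend=shift 5.

shift 5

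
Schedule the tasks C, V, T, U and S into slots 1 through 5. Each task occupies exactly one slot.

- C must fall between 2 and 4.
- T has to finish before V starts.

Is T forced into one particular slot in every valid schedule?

No

T can be 1 (e.g. S -> 1; C -> 2; T -> 1; V -> 2; U -> 1) or 2 (e.g. V=3; S=1; U=1; T=2; C=2).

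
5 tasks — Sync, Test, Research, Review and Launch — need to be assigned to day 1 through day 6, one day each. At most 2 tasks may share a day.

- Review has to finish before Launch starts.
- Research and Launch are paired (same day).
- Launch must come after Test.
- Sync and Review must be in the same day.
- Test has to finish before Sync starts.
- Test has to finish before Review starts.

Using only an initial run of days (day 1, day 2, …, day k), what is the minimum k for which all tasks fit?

3 days

The precedence chain requires at least 3 distinct days.
With at most 2 per day and 5 tasks, at least 3 days are needed.
3 works (last occupied day: day 3): for example Sync=day 2; Test=day 1; Review=day 2; Research=day 3; Launch=day 3.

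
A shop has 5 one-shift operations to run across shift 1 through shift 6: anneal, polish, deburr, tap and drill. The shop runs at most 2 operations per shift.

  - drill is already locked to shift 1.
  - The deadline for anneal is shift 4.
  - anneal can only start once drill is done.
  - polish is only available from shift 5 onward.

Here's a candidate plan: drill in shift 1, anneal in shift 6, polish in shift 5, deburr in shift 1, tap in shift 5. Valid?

No — it violates: The deadline for anneal is shift 4

The deadline for anneal is shift 4 — violated.
anneal can only start once drill is done — holds.
The shop runs at most 2 operations per shift — holds.
polish is only available from shift 5 onward — holds.
drill is already locked to shift 1 — holds.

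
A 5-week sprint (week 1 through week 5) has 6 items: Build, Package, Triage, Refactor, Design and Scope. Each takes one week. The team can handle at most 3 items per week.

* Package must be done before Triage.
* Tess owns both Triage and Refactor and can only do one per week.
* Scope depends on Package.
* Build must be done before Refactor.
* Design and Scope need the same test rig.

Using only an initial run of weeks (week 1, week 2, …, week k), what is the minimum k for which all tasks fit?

3 weeks

The precedence chain requires at least 2 distinct weeks.
With at most 3 per week and 6 tasks, at least 2 weeks are needed.
Could 2 weeks be enough, i.e. nothing placed later than week 2? No: Scope must come after Package (at week 1 or later) → {week 2}; Package must come before Scope (at week 2 or earlier) → {week 1}; Triage must come after Package (at week 1 or later) → {week 2}; Refactor must come after Build (at week 1 or later) → {week 2}; Refactor can't share with Triage (week 2) → nothing is left.
So 2 weeks is not enough.
3 works (last occupied week: week 3): for example Design -> week 1; Package -> week 1; Refactor -> week 3; Triage -> week 2; Build -> week 1; Scope -> week 2.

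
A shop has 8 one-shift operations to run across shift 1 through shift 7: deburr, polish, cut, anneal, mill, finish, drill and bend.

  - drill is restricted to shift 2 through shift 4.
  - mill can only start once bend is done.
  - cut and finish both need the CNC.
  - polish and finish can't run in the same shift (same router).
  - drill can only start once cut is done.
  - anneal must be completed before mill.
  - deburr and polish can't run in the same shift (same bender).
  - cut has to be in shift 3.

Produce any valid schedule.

finish in shift 1, deburr in shift 1, anneal in shift 1, cut in shift 3, polish in shift 2, mill in shift 2, bend in shift 1, drill in shift 4

Checking: anneal(shift 1) before mill(shift 2); bend(shift 1) before mill(shift 2); cut(shift 3) before drill(shift 4); cut(shift 3) != finish(shift 1); deburr(shift 1) != polish(shift 2); polish(shift 2) != finish(shift 1); cut=shift 3 in [shift 3,shift 3]; drill=shift 4 in [shift 2,shift 4].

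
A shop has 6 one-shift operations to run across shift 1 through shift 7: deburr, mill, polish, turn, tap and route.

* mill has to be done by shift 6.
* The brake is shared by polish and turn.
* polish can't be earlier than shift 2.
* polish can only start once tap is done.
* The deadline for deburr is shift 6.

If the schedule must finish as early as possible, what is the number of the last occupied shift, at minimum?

shift 2

The precedence chain requires at least 2 distinct shifts.
2 works (last occupied shift: shift 2): for example mill in shift 1, route in shift 1, deburr in shift 1, polish in shift 2, tap in shift 1, turn in shift 1.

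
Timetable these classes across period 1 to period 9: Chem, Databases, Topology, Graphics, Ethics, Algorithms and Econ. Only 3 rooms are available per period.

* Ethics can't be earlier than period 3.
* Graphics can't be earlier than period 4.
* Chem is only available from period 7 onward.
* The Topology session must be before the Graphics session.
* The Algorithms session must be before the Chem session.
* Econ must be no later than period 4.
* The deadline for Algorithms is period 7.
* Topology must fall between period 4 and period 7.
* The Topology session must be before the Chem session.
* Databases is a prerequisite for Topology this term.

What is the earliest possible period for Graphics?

period 5

Graphics is available from period 4; precedence pushes Graphics to at least period 5.
Graphics at period 5 is achievable: Ethics=period 3, Econ=period 1, Algorithms=period 1, Chem=period 7, Graphics=period 5, Databases=period 1, Topology=period 4.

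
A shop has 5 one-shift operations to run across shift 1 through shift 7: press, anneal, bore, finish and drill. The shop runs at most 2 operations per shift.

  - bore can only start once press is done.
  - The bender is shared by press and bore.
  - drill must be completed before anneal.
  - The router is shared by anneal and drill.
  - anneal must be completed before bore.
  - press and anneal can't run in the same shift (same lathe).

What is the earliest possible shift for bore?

Precedence pushes bore to at least shift 3.
bore at shift 3 is achievable: press -> shift 1, anneal -> shift 2, bore -> shift 3, finish -> shift 2, drill -> shift 1.

shift 3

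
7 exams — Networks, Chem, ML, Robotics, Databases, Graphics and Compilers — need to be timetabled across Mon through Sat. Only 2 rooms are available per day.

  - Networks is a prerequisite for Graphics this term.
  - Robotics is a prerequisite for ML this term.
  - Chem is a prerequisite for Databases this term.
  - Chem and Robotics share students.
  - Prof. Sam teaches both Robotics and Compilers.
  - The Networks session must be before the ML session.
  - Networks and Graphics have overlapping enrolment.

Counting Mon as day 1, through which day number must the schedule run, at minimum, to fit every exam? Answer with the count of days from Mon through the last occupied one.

4 days

The precedence chain requires at least 2 distinct days.
With at most 2 per day and 7 exams, at least 4 days are needed.
4 works (last occupied day: Thu): for example ML in Tue, Graphics in Wed, Compilers in Thu, Robotics in Mon, Networks in Mon, Chem in Tue, Databases in Wed.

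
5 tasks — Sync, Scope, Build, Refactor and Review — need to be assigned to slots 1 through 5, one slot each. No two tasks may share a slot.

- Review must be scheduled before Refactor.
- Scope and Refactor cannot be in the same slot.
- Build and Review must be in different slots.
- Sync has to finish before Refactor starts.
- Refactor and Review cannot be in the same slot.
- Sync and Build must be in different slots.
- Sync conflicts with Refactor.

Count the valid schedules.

40

Splitting on Sync: it can be 1 (12), 2 (12), 3 (10), 4 (6). Listing each branch's schedules as (Scope, Build, Refactor, Review):
Sync=1: (2,3,5,4) (2,4,5,3) (2,5,4,3) (3,2,5,4) (3,4,5,2) (3,5,4,2) (4,2,5,3) (4,3,5,2) (4,5,3,2) (5,2,4,3) (5,3,4,2) (5,4,3,2) — 12.
Sync=2: (1,3,5,4) (1,4,5,3) (1,5,4,3) (3,1,5,4) (3,4,5,1) (3,5,4,1) (4,1,5,3) (4,3,5,1) (4,5,3,1) (5,1,4,3) (5,3,4,1) (5,4,3,1) — 12.
Sync=3: (1,2,5,4) (1,4,5,2) (1,5,4,2) (2,1,5,4) (2,4,5,1) (2,5,4,1) (4,1,5,2) (4,2,5,1) (5,1,4,2) (5,2,4,1) — 10.
Sync=4: (1,2,5,3) (1,3,5,2) (2,1,5,3) (2,3,5,1) (3,1,5,2) (3,2,5,1) — 6.
Summing: 12 + 12 + 10 + 6 = 40.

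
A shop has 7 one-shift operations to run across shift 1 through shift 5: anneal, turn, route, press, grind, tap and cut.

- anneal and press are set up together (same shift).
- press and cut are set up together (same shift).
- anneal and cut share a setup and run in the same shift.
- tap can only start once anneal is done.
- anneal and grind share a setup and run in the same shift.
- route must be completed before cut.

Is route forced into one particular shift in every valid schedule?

No

route can be shift 1 (e.g. tap in shift 3, route in shift 1, cut in shift 2, press in shift 2, turn in shift 1, grind in shift 2, anneal in shift 2) or shift 2 (e.g. tap in shift 4; cut in shift 3; press in shift 3; grind in shift 3; route in shift 2; turn in shift 1; anneal in shift 3).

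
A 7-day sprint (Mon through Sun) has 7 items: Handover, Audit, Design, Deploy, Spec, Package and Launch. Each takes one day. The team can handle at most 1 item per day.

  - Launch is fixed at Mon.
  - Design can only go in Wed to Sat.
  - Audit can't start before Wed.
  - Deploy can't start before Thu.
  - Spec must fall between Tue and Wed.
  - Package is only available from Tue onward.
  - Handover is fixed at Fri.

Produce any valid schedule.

Deploy in Thu; Handover in Fri; Package in Sun; Audit in Sat; Design in Wed; Launch in Mon; Spec in Tue

Checking: Audit=Sat in [Wed,Sun]; Design=Wed in [Wed,Sat]; Spec=Tue in [Tue,Wed]; Package=Sun in [Tue,Sun]; Deploy=Thu in [Thu,Sun]; Launch=Mon in [Mon,Mon]; Handover=Fri in [Fri,Fri]; max 1 per day (cap 1).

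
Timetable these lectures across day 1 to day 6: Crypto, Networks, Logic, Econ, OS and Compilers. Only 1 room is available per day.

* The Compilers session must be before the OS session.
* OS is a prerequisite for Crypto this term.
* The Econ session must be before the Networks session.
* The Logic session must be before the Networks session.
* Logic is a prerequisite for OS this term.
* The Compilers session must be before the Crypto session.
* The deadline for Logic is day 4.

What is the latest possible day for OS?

Precedence pushes OS to at least day 2; downstream work caps OS at day 5.
OS at day 5 is achievable: Networks in day 3, Crypto in day 6, Econ in day 2, OS in day 5, Logic in day 1, Compilers in day 4.

day 5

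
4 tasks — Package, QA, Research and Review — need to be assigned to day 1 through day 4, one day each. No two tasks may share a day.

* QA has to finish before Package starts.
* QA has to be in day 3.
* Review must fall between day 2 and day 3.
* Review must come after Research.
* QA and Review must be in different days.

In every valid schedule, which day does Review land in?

day 2

Review's window is day 2–day 3.
QA is fixed at day 3, and Review can't share a day with QA.
So Review must be day 2.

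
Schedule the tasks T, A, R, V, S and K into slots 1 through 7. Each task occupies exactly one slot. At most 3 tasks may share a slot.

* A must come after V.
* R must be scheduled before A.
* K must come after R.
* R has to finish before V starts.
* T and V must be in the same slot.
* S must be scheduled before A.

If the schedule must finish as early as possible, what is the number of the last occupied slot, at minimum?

3

The precedence chain requires at least 3 distinct slots.
With at most 3 per slot and 6 tasks, at least 2 slots are needed.
3 works (last occupied slot: 3): for example S -> 1; R -> 1; A -> 3; K -> 2; T -> 2; V -> 2.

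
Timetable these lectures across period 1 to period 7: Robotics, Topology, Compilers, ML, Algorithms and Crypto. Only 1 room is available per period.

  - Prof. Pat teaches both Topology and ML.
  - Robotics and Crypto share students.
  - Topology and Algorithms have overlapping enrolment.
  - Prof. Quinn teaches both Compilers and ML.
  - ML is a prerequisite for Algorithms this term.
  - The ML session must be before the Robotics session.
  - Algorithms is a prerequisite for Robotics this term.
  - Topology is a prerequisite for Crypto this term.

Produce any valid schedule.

ML=period 1, Compilers=period 6, Crypto=period 5, Topology=period 4, Algorithms=period 2, Robotics=period 3

Checking: ML(period 1) before Algorithms(period 2); Algorithms(period 2) before Robotics(period 3); Topology(period 4) before Crypto(period 5); ML(period 1) before Robotics(period 3); Topology(period 4) != ML(period 1); Compilers(period 6) != ML(period 1); Topology(period 4) != Algorithms(period 2); Robotics(period 3) != Crypto(period 5); max 1 per period (cap 1).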